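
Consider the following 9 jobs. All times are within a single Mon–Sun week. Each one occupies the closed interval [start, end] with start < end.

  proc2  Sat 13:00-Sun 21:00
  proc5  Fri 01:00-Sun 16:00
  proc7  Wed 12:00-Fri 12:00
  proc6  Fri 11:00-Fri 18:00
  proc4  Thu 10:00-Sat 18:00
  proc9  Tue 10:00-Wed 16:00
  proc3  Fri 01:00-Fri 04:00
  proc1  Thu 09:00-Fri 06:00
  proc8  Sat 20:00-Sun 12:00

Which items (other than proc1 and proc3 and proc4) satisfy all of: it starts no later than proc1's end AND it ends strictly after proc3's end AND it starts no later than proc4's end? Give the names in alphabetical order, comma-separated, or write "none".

Conditions: its start is no later than proc1's end (X.start <= Fri 06:00) AND its end is strictly after proc3's end (X.end > Fri 04:00) AND its start is no later than proc4's end (X.start <= Sat 18:00).
proc2: start Sat 13:00 <= Fri 06:00? ✗; end Sun 21:00 > Fri 04:00? ✓; start Sat 13:00 <= Sat 18:00? ✓ → no.
proc5: start Fri 01:00 <= Fri 06:00? ✓; end Sun 16:00 > Fri 04:00? ✓; start Fri 01:00 <= Sat 18:00? ✓ → yes.
proc6: start Fri 11:00 <= Fri 06:00? ✗; end Fri 18:00 > Fri 04:00? ✓; start Fri 11:00 <= Sat 18:00? ✓ → no.
proc7: start Wed 12:00 <= Fri 06:00? ✓; end Fri 12:00 > Fri 04:00? ✓; start Wed 12:00 <= Sat 18:00? ✓ → yes.
proc8: start Sat 20:00 <= Fri 06:00? ✗; end Sun 12:00 > Fri 04:00? ✓; start Sat 20:00 <= Sat 18:00? ✗ → no.
proc9: start Tue 10:00 <= Fri 06:00? ✓; end Wed 16:00 > Fri 04:00? ✗; start Tue 10:00 <= Sat 18:00? ✓ → no.
Result: proc5, proc7.

proc5, proc7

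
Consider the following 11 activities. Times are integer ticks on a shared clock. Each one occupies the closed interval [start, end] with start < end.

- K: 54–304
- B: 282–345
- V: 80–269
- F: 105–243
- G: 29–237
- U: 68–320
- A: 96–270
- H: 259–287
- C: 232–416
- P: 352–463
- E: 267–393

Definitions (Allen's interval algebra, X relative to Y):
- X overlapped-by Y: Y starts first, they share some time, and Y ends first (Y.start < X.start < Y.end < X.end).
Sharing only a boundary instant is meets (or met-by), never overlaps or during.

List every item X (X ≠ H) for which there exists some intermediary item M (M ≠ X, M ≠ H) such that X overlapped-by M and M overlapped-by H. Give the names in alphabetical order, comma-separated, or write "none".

Target H = [259, 287].
Intermediaries M with M overlapped-by H: B, E.
Via B — items with X overlapped-by B: none.
Via E — items with X overlapped-by E: P.
Union: P.

P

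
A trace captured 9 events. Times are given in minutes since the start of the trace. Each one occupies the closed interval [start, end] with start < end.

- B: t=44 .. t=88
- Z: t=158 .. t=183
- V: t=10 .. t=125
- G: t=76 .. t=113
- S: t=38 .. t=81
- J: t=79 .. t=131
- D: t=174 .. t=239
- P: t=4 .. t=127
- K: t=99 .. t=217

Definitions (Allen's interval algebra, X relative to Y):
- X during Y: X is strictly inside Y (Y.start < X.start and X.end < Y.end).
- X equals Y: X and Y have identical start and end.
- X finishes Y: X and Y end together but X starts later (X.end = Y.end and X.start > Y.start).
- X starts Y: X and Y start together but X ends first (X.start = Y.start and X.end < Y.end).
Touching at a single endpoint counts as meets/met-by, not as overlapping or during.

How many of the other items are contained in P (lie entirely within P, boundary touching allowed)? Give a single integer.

Target P = [t=4, t=127].
B [t=44, t=88] → during → counts.
D [t=174, t=239] → after → no.
G [t=76, t=113] → during → counts.
J [t=79, t=131] → overlapped-by → no.
K [t=99, t=217] → overlapped-by → no.
S [t=38, t=81] → during → counts.
V [t=10, t=125] → during → counts.
Z [t=158, t=183] → after → no.
Total: 4.

4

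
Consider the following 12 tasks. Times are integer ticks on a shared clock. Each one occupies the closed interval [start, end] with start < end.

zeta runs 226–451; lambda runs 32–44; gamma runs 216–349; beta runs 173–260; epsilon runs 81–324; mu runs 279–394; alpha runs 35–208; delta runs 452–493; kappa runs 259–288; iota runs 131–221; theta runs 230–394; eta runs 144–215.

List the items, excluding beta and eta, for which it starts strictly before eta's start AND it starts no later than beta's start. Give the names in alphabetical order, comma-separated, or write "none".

alpha, epsilon, iota, lambda

Conditions: its start is strictly before eta's start (X.start < 144) AND its start is no later than beta's start (X.start <= 173).
alpha: start 35 < 144? ✓; start 35 <= 173? ✓ → yes.
delta: start 452 < 144? ✗; start 452 <= 173? ✗ → no.
epsilon: start 81 < 144? ✓; start 81 <= 173? ✓ → yes.
gamma: start 216 < 144? ✗; start 216 <= 173? ✗ → no.
iota: start 131 < 144? ✓; start 131 <= 173? ✓ → yes.
kappa: start 259 < 144? ✗; start 259 <= 173? ✗ → no.
lambda: start 32 < 144? ✓; start 32 <= 173? ✓ → yes.
mu: start 279 < 144? ✗; start 279 <= 173? ✗ → no.
theta: start 230 < 144? ✗; start 230 <= 173? ✗ → no.
zeta: start 226 < 144? ✗; start 226 <= 173? ✗ → no.
Result: alpha, epsilon, iota, lambda.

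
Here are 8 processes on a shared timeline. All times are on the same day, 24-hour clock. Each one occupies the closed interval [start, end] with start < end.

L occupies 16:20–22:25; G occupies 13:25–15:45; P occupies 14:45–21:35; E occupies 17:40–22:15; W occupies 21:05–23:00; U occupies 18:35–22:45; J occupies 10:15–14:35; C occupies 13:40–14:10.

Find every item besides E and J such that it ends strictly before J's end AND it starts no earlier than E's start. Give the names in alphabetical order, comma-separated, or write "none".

none

Conditions: its end is strictly before J's end (X.end < 14:35) AND its start is no earlier than E's start (X.start >= 17:40).
C: end 14:10 < 14:35? ✓; start 13:40 >= 17:40? ✗ → no.
G: end 15:45 < 14:35? ✗; start 13:25 >= 17:40? ✗ → no.
L: end 22:25 < 14:35? ✗; start 16:20 >= 17:40? ✗ → no.
P: end 21:35 < 14:35? ✗; start 14:45 >= 17:40? ✗ → no.
U: end 22:45 < 14:35? ✗; start 18:35 >= 17:40? ✓ → no.
W: end 23:00 < 14:35? ✗; start 21:05 >= 17:40? ✓ → no.
Result: none.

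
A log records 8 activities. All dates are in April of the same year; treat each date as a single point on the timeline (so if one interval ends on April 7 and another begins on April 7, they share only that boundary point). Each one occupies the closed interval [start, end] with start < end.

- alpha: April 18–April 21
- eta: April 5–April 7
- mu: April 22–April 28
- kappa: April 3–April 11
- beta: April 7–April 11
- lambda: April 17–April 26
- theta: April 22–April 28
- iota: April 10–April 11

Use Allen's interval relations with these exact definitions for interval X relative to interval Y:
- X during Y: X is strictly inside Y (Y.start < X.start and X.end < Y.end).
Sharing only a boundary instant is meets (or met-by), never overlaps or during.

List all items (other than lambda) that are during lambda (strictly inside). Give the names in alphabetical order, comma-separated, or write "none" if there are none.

alpha

Target lambda = [April 17, April 26].
alpha [April 18, April 21] → during → yes.
beta [April 7, April 11] → before → no.
eta [April 5, April 7] → before → no.
iota [April 10, April 11] → before → no.
kappa [April 3, April 11] → before → no.
mu [April 22, April 28] → overlapped-by → no.
theta [April 22, April 28] → overlapped-by → no.
Result: alpha.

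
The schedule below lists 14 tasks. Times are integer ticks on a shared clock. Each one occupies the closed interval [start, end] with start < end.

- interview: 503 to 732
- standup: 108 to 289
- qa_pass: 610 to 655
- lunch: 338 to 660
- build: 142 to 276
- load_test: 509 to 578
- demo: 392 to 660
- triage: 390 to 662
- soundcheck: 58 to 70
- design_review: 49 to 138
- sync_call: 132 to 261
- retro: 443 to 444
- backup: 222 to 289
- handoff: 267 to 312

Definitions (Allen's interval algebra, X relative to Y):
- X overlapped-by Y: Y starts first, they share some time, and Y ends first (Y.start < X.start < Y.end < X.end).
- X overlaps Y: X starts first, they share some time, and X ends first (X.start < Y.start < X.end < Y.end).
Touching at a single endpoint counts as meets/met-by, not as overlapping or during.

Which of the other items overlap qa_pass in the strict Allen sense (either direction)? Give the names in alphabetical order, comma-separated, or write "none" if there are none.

none

Target qa_pass = [610, 655].
backup [222, 289] → before → no.
build [142, 276] → before → no.
demo [392, 660] → contains → no.
design_review [49, 138] → before → no.
handoff [267, 312] → before → no.
interview [503, 732] → contains → no.
load_test [509, 578] → before → no.
lunch [338, 660] → contains → no.
retro [443, 444] → before → no.
soundcheck [58, 70] → before → no.
standup [108, 289] → before → no.
sync_call [132, 261] → before → no.
triage [390, 662] → contains → no.
Result: none.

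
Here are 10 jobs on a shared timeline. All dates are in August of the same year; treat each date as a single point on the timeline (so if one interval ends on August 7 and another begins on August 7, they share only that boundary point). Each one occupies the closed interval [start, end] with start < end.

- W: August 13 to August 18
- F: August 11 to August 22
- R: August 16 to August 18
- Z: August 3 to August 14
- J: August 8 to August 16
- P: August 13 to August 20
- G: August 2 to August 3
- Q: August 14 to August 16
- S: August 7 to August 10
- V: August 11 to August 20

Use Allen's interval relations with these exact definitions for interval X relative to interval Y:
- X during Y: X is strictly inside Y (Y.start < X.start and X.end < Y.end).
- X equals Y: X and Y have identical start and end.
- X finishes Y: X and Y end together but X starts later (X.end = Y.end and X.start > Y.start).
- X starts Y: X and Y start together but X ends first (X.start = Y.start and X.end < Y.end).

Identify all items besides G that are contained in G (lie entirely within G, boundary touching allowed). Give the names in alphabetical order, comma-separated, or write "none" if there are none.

Target G = [August 2, August 3].
F [August 11, August 22] → after → no.
J [August 8, August 16] → after → no.
P [August 13, August 20] → after → no.
Q [August 14, August 16] → after → no.
R [August 16, August 18] → after → no.
S [August 7, August 10] → after → no.
V [August 11, August 20] → after → no.
W [August 13, August 18] → after → no.
Z [August 3, August 14] → met-by → no.
Result: none.

none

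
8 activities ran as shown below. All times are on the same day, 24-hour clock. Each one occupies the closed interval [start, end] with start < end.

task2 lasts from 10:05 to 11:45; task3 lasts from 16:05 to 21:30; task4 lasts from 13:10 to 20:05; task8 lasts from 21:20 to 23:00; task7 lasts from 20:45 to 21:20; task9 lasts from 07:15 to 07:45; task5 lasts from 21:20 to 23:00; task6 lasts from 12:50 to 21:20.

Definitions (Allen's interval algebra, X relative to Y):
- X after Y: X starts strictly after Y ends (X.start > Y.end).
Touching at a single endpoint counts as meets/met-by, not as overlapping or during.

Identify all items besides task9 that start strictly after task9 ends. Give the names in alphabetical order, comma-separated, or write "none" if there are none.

Target task9 = [07:15, 07:45].
task2 [10:05, 11:45] → after → yes.
task3 [16:05, 21:30] → after → yes.
task4 [13:10, 20:05] → after → yes.
task5 [21:20, 23:00] → after → yes.
task6 [12:50, 21:20] → after → yes.
task7 [20:45, 21:20] → after → yes.
task8 [21:20, 23:00] → after → yes.
Result: task2, task3, task4, task5, task6, task7, task8.

task2, task3, task4, task5, task6, task7, task8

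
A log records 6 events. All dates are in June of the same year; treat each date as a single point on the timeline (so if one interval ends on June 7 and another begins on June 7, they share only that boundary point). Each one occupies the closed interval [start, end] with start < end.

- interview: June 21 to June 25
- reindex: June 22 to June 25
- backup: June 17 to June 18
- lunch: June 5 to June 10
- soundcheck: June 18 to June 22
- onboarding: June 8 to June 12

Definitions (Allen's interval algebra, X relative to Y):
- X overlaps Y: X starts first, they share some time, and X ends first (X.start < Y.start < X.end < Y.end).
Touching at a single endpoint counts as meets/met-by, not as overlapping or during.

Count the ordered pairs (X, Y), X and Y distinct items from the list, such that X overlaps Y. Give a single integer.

Checking all 30 ordered pairs for relation 'overlaps'; matching pairs in alphabetical order:
(lunch, onboarding): lunch overlaps onboarding ✓
(soundcheck, interview): soundcheck overlaps interview ✓
Count: 2.

2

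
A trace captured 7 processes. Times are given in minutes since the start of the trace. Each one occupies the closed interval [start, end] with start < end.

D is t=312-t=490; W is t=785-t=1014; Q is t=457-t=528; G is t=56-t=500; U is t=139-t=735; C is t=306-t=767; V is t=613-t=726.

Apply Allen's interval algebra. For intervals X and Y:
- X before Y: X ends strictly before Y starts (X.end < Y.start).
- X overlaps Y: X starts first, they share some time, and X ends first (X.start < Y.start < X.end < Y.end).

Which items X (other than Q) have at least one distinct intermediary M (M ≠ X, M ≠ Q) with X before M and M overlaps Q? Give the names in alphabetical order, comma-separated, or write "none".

Target Q = [t=457, t=528].
Intermediaries M with M overlaps Q: D, G.
Via D — items with X before D: none.
Via G — items with X before G: none.
Union: none.

none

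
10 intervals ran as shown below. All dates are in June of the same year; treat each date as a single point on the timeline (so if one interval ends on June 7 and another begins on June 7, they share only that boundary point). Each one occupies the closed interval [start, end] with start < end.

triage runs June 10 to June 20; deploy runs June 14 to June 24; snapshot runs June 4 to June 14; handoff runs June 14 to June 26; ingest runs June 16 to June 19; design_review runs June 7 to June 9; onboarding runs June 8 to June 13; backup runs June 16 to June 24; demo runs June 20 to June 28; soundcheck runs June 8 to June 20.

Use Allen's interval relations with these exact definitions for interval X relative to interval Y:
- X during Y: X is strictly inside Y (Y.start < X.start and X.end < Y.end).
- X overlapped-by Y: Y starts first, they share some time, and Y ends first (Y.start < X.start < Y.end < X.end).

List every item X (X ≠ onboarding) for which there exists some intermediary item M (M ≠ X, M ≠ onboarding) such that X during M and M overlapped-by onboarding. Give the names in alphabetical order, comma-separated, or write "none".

Target onboarding = [June 8, June 13].
Intermediaries M with M overlapped-by onboarding: triage.
Via triage — items with X during triage: ingest.
Union: ingest.

ingest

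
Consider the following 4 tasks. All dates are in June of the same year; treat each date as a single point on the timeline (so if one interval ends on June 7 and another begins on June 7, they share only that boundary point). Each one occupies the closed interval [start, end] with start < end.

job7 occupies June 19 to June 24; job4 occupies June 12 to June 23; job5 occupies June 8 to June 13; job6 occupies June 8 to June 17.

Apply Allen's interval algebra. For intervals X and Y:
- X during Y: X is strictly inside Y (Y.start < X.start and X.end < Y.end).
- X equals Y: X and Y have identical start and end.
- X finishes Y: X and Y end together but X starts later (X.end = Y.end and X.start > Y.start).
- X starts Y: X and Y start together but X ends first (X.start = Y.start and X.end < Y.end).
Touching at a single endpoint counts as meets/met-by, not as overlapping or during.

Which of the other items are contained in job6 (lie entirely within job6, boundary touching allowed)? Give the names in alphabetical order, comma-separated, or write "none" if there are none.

Target job6 = [June 8, June 17].
job4 [June 12, June 23] → overlapped-by → no.
job5 [June 8, June 13] → starts → yes.
job7 [June 19, June 24] → after → no.
Result: job5.

job5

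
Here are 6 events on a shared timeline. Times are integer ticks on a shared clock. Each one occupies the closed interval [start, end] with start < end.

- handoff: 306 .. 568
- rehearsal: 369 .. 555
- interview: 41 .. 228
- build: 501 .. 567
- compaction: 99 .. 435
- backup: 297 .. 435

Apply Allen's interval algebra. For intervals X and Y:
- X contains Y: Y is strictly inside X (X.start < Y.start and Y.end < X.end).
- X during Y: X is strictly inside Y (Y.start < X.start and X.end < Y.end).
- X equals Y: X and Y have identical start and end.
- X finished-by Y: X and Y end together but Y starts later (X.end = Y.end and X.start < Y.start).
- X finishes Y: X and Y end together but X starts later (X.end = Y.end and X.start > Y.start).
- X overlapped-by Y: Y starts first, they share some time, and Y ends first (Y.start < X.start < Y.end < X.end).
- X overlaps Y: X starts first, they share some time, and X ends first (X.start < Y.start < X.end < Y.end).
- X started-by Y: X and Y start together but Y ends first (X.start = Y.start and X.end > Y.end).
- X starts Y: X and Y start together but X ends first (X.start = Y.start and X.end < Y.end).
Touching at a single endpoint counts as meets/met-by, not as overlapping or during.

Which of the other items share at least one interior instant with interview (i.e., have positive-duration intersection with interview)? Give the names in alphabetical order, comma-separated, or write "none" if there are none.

Target interview = [41, 228].
backup [297, 435] → after → no.
build [501, 567] → after → no.
compaction [99, 435] → overlapped-by → yes.
handoff [306, 568] → after → no.
rehearsal [369, 555] → after → no.
Result: compaction.

compaction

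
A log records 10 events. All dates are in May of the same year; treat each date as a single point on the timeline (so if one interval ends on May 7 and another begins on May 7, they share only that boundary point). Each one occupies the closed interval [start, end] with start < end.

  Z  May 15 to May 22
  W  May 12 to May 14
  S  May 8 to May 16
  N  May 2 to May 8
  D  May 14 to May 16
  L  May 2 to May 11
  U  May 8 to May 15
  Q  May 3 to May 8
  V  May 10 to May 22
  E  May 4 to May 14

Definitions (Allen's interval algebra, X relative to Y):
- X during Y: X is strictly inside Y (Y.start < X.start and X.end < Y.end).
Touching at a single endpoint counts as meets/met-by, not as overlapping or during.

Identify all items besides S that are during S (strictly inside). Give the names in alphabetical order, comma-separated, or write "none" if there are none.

W

Target S = [May 8, May 16].
D [May 14, May 16] → finishes → no.
E [May 4, May 14] → overlaps → no.
L [May 2, May 11] → overlaps → no.
N [May 2, May 8] → meets → no.
Q [May 3, May 8] → meets → no.
U [May 8, May 15] → starts → no.
V [May 10, May 22] → overlapped-by → no.
W [May 12, May 14] → during → yes.
Z [May 15, May 22] → overlapped-by → no.
Result: W.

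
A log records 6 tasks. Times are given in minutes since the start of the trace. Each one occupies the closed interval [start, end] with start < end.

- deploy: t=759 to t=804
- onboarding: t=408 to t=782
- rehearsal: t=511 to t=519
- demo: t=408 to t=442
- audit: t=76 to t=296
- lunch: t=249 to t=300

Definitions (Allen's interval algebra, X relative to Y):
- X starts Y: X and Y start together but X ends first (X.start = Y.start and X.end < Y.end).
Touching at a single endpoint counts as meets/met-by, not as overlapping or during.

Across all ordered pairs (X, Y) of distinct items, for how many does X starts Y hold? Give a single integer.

Checking all 30 ordered pairs for relation 'starts'; matching pairs in alphabetical order:
(demo, onboarding): demo starts onboarding ✓
Count: 1.

1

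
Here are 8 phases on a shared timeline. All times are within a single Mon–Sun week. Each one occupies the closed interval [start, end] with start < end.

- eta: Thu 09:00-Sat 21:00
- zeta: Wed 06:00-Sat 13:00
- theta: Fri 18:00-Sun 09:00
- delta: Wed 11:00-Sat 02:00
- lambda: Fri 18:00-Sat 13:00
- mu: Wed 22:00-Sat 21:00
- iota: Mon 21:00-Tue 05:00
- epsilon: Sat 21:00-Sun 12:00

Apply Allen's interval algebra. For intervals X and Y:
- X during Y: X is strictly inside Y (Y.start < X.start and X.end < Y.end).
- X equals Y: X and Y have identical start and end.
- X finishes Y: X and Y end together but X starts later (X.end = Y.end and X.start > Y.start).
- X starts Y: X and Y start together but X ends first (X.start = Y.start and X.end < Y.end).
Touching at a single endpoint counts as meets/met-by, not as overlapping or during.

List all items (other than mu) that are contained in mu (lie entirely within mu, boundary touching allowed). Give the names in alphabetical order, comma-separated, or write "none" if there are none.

Target mu = [Wed 22:00, Sat 21:00].
delta [Wed 11:00, Sat 02:00] → overlaps → no.
epsilon [Sat 21:00, Sun 12:00] → met-by → no.
eta [Thu 09:00, Sat 21:00] → finishes → yes.
iota [Mon 21:00, Tue 05:00] → before → no.
lambda [Fri 18:00, Sat 13:00] → during → yes.
theta [Fri 18:00, Sun 09:00] → overlapped-by → no.
zeta [Wed 06:00, Sat 13:00] → overlaps → no.
Result: eta, lambda.

eta, lambda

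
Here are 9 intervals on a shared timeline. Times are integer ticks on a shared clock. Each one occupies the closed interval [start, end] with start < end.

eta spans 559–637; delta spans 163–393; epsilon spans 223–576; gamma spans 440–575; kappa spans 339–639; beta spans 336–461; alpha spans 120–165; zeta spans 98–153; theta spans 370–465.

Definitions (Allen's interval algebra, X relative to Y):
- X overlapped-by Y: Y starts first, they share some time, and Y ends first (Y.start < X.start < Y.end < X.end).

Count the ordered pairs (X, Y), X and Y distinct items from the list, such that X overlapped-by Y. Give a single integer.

Checking all 72 ordered pairs for relation 'overlapped-by'; matching pairs in alphabetical order:
(alpha, zeta): alpha overlapped-by zeta ✓
(beta, delta): beta overlapped-by delta ✓
(delta, alpha): delta overlapped-by alpha ✓
(epsilon, delta): epsilon overlapped-by delta ✓
(eta, epsilon): eta overlapped-by epsilon ✓
(eta, gamma): eta overlapped-by gamma ✓
(gamma, beta): gamma overlapped-by beta ✓
(gamma, theta): gamma overlapped-by theta ✓
(kappa, beta): kappa overlapped-by beta ✓
(kappa, delta): kappa overlapped-by delta ✓
(kappa, epsilon): kappa overlapped-by epsilon ✓
(theta, beta): theta overlapped-by beta ✓
(theta, delta): theta overlapped-by delta ✓
Count: 13.

13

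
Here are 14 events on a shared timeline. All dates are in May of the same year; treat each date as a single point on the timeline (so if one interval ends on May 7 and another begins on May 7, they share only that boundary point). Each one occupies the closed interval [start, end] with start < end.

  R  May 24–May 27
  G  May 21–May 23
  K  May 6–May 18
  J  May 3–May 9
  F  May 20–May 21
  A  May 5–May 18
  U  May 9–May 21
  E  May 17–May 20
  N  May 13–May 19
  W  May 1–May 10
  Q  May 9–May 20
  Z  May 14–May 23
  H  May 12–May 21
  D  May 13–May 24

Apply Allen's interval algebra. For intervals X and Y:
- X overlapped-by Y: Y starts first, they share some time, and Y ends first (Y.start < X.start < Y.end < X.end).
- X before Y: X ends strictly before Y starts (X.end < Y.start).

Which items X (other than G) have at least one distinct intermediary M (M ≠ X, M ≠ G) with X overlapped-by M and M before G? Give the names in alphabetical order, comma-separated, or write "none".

A, D, E, H, K, N, Q, U, Z

Target G = [May 21, May 23].
Intermediaries M with M before G: A, E, J, K, N, Q, W.
Via A — items with X overlapped-by A: D, E, H, N, Q, U, Z.
Via E — items with X overlapped-by E: none.
Via J — items with X overlapped-by J: A, K.
Via K — items with X overlapped-by K: D, E, H, N, Q, U, Z.
Via N — items with X overlapped-by N: E, Z.
Via Q — items with X overlapped-by Q: D, H, Z.
Via W — items with X overlapped-by W: A, K, Q, U.
Union: A, D, E, H, K, N, Q, U, Z.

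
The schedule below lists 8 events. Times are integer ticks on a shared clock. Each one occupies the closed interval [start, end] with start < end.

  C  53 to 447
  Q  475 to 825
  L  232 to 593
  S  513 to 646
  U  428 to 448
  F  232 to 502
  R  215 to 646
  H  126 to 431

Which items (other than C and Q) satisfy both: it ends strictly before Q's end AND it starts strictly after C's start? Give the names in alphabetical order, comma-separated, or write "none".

Conditions: its end is strictly before Q's end (X.end < 825) AND its start is strictly after C's start (X.start > 53).
F: end 502 < 825? ✓; start 232 > 53? ✓ → yes.
H: end 431 < 825? ✓; start 126 > 53? ✓ → yes.
L: end 593 < 825? ✓; start 232 > 53? ✓ → yes.
R: end 646 < 825? ✓; start 215 > 53? ✓ → yes.
S: end 646 < 825? ✓; start 513 > 53? ✓ → yes.
U: end 448 < 825? ✓; start 428 > 53? ✓ → yes.
Result: F, H, L, R, S, U.

F, H, L, R, S, U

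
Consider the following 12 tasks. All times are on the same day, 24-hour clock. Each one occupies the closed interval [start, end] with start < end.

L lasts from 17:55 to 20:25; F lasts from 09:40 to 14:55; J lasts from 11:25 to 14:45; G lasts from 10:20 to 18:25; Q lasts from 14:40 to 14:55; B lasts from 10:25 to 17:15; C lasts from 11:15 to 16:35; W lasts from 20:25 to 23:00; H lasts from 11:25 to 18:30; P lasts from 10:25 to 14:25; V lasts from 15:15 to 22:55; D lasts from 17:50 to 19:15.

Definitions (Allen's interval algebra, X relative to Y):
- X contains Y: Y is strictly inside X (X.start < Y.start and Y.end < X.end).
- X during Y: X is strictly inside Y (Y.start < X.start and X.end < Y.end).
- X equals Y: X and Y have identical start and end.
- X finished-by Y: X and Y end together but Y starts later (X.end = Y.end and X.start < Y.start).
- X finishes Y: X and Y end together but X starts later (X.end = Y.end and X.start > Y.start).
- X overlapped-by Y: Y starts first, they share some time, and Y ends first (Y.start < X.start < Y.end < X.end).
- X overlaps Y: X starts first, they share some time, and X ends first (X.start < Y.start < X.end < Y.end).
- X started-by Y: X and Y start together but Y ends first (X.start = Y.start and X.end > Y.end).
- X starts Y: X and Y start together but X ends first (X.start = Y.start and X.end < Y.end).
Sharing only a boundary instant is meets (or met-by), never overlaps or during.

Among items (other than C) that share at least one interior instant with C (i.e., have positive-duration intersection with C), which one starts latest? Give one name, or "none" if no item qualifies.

Target C = [11:15, 16:35].
B [10:25, 17:15] → contains → candidate.
D [17:50, 19:15] → after → excluded.
F [09:40, 14:55] → overlaps → candidate.
G [10:20, 18:25] → contains → candidate.
H [11:25, 18:30] → overlapped-by → candidate.
J [11:25, 14:45] → during → candidate.
L [17:55, 20:25] → after → excluded.
P [10:25, 14:25] → overlaps → candidate.
Q [14:40, 14:55] → during → candidate.
V [15:15, 22:55] → overlapped-by → candidate.
W [20:25, 23:00] → after → excluded.
Among candidates, latest start is 15:15 → V.

V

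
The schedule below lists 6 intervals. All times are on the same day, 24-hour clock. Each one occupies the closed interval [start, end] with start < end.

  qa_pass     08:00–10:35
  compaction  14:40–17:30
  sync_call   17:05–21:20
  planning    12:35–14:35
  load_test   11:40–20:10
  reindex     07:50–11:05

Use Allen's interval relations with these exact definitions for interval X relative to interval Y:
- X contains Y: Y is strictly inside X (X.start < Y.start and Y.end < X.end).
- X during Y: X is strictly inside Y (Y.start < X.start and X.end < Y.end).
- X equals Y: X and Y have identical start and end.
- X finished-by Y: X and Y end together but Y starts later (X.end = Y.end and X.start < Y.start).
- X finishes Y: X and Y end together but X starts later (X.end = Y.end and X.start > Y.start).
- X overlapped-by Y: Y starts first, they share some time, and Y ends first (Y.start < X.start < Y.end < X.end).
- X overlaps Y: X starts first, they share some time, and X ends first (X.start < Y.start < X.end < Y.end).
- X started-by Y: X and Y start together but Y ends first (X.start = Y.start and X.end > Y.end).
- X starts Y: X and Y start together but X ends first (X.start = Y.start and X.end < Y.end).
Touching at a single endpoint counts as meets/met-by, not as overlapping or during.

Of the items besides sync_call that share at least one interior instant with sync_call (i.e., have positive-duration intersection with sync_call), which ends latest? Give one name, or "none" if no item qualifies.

Target sync_call = [17:05, 21:20].
compaction [14:40, 17:30] → overlaps → candidate.
load_test [11:40, 20:10] → overlaps → candidate.
planning [12:35, 14:35] → before → excluded.
qa_pass [08:00, 10:35] → before → excluded.
reindex [07:50, 11:05] → before → excluded.
Among candidates, latest end is 20:10 → load_test.

load_test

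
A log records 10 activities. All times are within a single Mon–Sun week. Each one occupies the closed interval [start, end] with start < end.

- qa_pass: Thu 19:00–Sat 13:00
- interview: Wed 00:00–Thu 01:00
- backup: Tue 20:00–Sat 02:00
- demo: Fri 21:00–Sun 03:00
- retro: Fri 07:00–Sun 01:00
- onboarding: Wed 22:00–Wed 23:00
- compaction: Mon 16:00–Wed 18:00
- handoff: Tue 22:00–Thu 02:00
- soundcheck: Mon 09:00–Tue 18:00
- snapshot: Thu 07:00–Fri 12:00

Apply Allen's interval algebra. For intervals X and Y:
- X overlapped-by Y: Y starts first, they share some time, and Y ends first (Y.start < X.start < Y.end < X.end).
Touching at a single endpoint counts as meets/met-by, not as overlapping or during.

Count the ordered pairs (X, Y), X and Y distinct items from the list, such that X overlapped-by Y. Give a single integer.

Checking all 90 ordered pairs for relation 'overlapped-by'; matching pairs in alphabetical order:
(backup, compaction): backup overlapped-by compaction ✓
(compaction, soundcheck): compaction overlapped-by soundcheck ✓
(demo, backup): demo overlapped-by backup ✓
(demo, qa_pass): demo overlapped-by qa_pass ✓
(demo, retro): demo overlapped-by retro ✓
(handoff, compaction): handoff overlapped-by compaction ✓
(interview, compaction): interview overlapped-by compaction ✓
(qa_pass, backup): qa_pass overlapped-by backup ✓
(qa_pass, snapshot): qa_pass overlapped-by snapshot ✓
(retro, backup): retro overlapped-by backup ✓
(retro, qa_pass): retro overlapped-by qa_pass ✓
(retro, snapshot): retro overlapped-by snapshot ✓
Count: 12.

12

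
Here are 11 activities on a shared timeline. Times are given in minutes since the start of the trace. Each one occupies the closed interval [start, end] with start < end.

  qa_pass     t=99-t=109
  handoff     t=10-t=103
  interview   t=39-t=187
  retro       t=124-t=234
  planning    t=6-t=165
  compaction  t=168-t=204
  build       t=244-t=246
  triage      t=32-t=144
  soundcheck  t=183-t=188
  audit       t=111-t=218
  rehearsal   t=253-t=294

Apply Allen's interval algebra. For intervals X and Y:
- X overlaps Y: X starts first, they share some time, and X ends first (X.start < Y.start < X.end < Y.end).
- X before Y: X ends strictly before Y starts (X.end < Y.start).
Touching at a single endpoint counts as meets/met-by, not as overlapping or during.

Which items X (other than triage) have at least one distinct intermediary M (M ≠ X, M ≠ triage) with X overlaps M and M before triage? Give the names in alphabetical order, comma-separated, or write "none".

none

Target triage = [t=32, t=144].
Intermediaries M with M before triage: none.
Union: none.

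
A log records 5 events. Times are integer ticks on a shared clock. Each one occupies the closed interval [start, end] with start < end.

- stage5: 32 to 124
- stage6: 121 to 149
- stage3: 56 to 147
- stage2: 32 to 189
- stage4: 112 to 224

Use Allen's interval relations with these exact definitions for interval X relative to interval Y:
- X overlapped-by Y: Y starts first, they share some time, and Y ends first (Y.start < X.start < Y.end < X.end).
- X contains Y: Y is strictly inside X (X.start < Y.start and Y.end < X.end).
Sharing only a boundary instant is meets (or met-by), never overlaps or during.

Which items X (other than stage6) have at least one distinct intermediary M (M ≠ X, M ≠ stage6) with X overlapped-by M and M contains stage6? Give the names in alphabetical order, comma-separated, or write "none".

stage4

Target stage6 = [121, 149].
Intermediaries M with M contains stage6: stage2, stage4.
Via stage2 — items with X overlapped-by stage2: stage4.
Via stage4 — items with X overlapped-by stage4: none.
Union: stage4.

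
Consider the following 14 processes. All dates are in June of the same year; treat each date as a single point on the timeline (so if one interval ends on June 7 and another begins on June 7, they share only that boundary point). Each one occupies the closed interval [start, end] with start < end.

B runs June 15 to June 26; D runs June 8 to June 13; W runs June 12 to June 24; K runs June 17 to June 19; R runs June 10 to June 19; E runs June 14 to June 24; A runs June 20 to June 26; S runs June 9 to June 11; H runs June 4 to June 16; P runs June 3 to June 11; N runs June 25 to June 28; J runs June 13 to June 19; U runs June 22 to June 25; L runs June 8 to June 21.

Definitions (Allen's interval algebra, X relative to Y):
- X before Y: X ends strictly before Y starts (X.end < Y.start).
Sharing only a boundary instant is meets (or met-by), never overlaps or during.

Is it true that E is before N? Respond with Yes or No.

Yes

E = [June 14, June 24], N = [June 25, June 28].
Actual relation of E to N: before.
Asked whether 'before' holds → Yes.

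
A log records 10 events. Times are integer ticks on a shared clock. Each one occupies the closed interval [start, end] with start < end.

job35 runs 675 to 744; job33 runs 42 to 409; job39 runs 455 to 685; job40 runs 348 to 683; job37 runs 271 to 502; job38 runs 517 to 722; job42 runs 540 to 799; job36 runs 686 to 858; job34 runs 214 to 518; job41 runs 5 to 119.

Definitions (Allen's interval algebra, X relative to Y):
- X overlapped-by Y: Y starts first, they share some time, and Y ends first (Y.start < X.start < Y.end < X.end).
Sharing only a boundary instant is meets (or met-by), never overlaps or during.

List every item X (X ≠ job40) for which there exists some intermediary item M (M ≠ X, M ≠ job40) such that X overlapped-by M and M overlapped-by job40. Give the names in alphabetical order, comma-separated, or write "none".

Target job40 = [348, 683].
Intermediaries M with M overlapped-by job40: job35, job38, job39, job42.
Via job35 — items with X overlapped-by job35: job36.
Via job38 — items with X overlapped-by job38: job35, job36, job42.
Via job39 — items with X overlapped-by job39: job35, job38, job42.
Via job42 — items with X overlapped-by job42: job36.
Union: job35, job36, job38, job42.

job35, job36, job38, job42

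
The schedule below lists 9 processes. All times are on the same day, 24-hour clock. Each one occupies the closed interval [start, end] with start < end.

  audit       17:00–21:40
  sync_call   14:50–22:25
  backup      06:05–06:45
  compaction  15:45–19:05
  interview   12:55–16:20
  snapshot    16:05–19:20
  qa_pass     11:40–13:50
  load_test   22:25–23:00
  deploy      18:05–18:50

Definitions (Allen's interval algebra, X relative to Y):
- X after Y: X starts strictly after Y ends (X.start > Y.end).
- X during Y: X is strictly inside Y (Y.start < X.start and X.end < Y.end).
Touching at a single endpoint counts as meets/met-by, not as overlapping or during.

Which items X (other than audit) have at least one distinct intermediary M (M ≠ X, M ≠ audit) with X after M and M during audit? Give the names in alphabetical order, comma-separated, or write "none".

Target audit = [17:00, 21:40].
Intermediaries M with M during audit: deploy.
Via deploy — items with X after deploy: load_test.
Union: load_test.

load_test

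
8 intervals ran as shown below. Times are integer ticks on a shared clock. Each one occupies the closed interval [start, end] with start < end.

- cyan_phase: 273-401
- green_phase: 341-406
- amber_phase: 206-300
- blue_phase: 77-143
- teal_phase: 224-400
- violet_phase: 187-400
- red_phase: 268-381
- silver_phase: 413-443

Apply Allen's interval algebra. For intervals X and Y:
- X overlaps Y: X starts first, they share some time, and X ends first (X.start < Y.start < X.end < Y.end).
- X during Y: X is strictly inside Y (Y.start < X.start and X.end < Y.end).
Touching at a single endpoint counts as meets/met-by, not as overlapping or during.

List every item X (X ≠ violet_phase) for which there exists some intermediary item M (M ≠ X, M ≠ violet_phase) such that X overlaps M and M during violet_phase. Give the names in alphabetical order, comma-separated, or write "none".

amber_phase

Target violet_phase = [187, 400].
Intermediaries M with M during violet_phase: amber_phase, red_phase.
Via amber_phase — items with X overlaps amber_phase: none.
Via red_phase — items with X overlaps red_phase: amber_phase.
Union: amber_phase.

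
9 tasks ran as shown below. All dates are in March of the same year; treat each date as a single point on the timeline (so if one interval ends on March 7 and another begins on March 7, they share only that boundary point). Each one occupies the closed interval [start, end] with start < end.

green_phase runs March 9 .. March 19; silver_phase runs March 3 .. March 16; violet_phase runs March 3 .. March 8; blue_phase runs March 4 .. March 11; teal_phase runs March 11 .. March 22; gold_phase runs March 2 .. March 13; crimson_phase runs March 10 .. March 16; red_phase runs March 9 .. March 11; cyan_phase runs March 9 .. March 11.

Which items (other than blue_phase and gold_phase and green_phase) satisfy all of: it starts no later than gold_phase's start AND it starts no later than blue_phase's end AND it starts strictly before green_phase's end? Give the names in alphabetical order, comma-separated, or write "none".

Conditions: its start is no later than gold_phase's start (X.start <= March 2) AND its start is no later than blue_phase's end (X.start <= March 11) AND its start is strictly before green_phase's end (X.start < March 19).
crimson_phase: start March 10 <= March 2? ✗; start March 10 <= March 11? ✓; start March 10 < March 19? ✓ → no.
cyan_phase: start March 9 <= March 2? ✗; start March 9 <= March 11? ✓; start March 9 < March 19? ✓ → no.
red_phase: start March 9 <= March 2? ✗; start March 9 <= March 11? ✓; start March 9 < March 19? ✓ → no.
silver_phase: start March 3 <= March 2? ✗; start March 3 <= March 11? ✓; start March 3 < March 19? ✓ → no.
teal_phase: start March 11 <= March 2? ✗; start March 11 <= March 11? ✓; start March 11 < March 19? ✓ → no.
violet_phase: start March 3 <= March 2? ✗; start March 3 <= March 11? ✓; start March 3 < March 19? ✓ → no.
Result: none.

none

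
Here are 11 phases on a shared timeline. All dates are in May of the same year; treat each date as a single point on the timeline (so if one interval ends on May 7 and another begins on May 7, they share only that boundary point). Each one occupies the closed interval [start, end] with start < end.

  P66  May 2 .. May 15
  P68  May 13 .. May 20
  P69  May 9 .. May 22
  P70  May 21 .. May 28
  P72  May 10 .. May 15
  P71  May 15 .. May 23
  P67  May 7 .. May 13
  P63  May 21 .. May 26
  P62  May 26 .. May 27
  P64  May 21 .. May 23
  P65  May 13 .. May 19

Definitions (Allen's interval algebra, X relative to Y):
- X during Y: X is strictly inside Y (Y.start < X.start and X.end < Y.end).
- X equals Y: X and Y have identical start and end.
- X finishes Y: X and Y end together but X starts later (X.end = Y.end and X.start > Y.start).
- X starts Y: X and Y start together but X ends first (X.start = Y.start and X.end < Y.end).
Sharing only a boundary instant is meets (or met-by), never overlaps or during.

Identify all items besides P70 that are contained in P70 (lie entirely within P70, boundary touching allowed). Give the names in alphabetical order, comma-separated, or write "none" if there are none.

Target P70 = [May 21, May 28].
P62 [May 26, May 27] → during → yes.
P63 [May 21, May 26] → starts → yes.
P64 [May 21, May 23] → starts → yes.
P65 [May 13, May 19] → before → no.
P66 [May 2, May 15] → before → no.
P67 [May 7, May 13] → before → no.
P68 [May 13, May 20] → before → no.
P69 [May 9, May 22] → overlaps → no.
P71 [May 15, May 23] → overlaps → no.
P72 [May 10, May 15] → before → no.
Result: P62, P63, P64.

P62, P63, P64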